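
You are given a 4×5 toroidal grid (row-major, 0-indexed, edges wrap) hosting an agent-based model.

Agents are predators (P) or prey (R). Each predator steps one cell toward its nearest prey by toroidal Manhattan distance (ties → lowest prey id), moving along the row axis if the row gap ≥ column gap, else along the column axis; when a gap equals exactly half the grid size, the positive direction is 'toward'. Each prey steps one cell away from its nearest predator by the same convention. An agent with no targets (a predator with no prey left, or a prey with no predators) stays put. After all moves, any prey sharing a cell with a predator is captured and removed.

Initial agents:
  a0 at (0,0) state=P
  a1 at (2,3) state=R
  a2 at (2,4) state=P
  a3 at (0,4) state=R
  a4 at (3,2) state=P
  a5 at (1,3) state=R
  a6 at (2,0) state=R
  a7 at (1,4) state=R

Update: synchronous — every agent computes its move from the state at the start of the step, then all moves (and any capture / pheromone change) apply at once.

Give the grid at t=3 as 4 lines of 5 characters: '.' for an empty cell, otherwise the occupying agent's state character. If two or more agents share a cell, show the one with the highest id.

.RPP.
.....
P...R
.....

t=1: a0@(0,4):P a2@(2,3):P a3@(0,3):R a4@(2,2):P a5@(0,3):R a6@(2,1):R
t=2: a0@(0,3):P a2@(3,3):P a3@(0,2):R a4@(2,1):P a5@(0,2):R a6@(2,0):R
t=3: a0@(0,2):P a2@(0,3):P a3@(0,1):R a4@(2,0):P a5@(0,1):R a6@(2,4):R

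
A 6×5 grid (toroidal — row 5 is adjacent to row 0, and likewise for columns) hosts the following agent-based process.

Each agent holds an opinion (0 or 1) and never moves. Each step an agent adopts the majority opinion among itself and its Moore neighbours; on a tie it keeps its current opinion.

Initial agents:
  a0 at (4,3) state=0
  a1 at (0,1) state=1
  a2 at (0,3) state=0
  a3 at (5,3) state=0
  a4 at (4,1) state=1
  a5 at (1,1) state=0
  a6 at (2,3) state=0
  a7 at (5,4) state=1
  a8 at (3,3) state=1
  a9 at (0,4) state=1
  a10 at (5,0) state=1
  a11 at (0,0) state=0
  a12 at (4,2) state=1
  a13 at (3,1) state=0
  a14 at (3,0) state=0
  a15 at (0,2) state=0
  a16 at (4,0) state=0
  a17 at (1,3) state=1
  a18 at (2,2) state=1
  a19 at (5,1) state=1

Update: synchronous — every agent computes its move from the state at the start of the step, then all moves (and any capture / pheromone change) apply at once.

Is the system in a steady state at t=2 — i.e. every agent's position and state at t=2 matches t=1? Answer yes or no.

t=1: a0@(4,3):1 a1@(0,1):1 a2@(0,3):0 a3@(5,3):0 a4@(4,1):1 a5@(1,1):0 a6@(2,3):1 a7@(5,4):0 a8@(3,3):1 a9@(0,4):1 a10@(5,0):1 a11@(0,0):1 a12@(4,2):1 a13@(3,1):0 a14@(3,0):0 a15@(0,2):0 a16@(4,0):1 a17@(1,3):1 a18@(2,2):1 a19@(5,1):1
t=2: a0@(4,3):1 a1@(0,1):1 a2@(0,3):0 a3@(5,3):0 a4@(4,1):1 a5@(1,1):1 a6@(2,3):1 a7@(5,4):1 a8@(3,3):1 a9@(0,4):1 a10@(5,0):1 a11@(0,0):1 a12@(4,2):1 a13@(3,1):1 a14@(3,0):0 a15@(0,2):0 a16@(4,0):1 a17@(1,3):1 a18@(2,2):1 a19@(5,1):1

no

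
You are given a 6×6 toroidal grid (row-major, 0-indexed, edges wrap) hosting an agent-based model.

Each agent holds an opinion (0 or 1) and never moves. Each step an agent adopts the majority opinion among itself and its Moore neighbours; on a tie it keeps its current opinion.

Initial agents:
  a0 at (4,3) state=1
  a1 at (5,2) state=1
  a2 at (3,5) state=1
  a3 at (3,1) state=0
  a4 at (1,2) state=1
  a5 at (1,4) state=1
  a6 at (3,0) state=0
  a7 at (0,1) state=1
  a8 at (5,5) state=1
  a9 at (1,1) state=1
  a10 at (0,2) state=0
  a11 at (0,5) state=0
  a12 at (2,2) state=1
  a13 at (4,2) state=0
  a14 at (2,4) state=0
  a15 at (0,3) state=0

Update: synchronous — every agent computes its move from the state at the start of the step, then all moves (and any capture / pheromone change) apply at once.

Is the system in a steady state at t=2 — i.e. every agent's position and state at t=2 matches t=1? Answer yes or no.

no

t=1: a0@(4,3):1 a1@(5,2):1 a2@(3,5):0 a3@(3,1):0 a4@(1,2):1 a5@(1,4):0 a6@(3,0):0 a7@(0,1):1 a8@(5,5):1 a9@(1,1):1 a10@(0,2):1 a11@(0,5):1 a12@(2,2):1 a13@(4,2):0 a14@(2,4):1 a15@(0,3):1
t=2: a0@(4,3):1 a1@(5,2):1 a2@(3,5):0 a3@(3,1):0 a4@(1,2):1 a5@(1,4):1 a6@(3,0):0 a7@(0,1):1 a8@(5,5):1 a9@(1,1):1 a10@(0,2):1 a11@(0,5):1 a12@(2,2):1 a13@(4,2):0 a14@(2,4):0 a15@(0,3):1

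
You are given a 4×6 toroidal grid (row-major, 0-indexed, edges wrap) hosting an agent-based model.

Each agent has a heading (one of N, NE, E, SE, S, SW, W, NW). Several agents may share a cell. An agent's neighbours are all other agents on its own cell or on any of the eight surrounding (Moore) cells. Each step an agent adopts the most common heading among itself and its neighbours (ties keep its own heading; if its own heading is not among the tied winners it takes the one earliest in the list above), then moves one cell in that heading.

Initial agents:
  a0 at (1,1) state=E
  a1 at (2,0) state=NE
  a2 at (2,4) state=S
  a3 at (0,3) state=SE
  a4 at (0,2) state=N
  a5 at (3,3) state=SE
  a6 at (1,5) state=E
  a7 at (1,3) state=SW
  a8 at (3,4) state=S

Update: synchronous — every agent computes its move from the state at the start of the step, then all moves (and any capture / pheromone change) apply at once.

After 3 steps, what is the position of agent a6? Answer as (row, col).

t=1: a0@(1,2):E a1@(2,1):E a2@(3,4):S a3@(1,4):SE a4@(1,3):SE a5@(0,4):SE a6@(1,0):E a7@(2,2):SW a8@(0,4):S
t=2: a0@(1,3):E a1@(2,2):E a2@(0,4):S a3@(2,5):SE a4@(2,4):SE a5@(1,5):SE a6@(1,1):E a7@(2,3):E a8@(1,5):SE
t=3: a0@(1,4):E a1@(2,3):E a2@(1,5):SE a3@(3,0):SE a4@(3,5):SE a5@(2,0):SE a6@(1,2):E a7@(2,4):E a8@(2,0):SE

(1, 2)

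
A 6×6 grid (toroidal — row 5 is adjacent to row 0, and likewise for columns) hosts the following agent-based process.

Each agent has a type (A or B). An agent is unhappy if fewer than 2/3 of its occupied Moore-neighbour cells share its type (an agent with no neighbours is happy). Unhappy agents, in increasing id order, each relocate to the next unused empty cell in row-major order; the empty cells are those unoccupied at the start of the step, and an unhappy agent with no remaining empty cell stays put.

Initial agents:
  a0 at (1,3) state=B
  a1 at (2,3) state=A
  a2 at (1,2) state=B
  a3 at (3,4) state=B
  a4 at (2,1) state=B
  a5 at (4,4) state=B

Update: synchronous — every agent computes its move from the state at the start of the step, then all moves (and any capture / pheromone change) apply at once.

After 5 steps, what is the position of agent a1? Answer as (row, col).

t=1: a0@(0,0):B a1@(0,1):A a2@(1,2):B a3@(0,2):B a4@(2,1):B a5@(4,4):B
t=2: a0@(0,3):B a1@(0,4):A a2@(1,2):B a3@(0,5):B a4@(2,1):B a5@(4,4):B
t=3: a0@(0,0):B a1@(0,1):A a2@(1,2):B a3@(0,2):B a4@(2,1):B a5@(4,4):B
t=4: a0@(0,3):B a1@(0,4):A a2@(1,2):B a3@(0,5):B a4@(2,1):B a5@(4,4):B
t=5: a0@(0,0):B a1@(0,1):A a2@(1,2):B a3@(0,2):B a4@(2,1):B a5@(4,4):B

(0, 1)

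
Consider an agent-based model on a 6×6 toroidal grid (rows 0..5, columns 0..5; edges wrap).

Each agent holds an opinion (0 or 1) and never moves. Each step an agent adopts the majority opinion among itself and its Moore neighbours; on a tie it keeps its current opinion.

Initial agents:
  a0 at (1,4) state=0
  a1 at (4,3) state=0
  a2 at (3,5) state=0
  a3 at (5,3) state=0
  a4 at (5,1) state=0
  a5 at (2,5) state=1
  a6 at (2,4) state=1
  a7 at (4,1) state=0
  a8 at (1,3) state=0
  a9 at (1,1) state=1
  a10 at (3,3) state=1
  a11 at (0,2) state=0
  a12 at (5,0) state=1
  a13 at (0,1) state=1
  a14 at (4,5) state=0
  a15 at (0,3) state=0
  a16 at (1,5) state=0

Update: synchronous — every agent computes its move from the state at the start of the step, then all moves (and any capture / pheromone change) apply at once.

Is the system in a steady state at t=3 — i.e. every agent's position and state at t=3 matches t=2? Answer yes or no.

no

t=1: a0@(1,4):0 a1@(4,3):0 a2@(3,5):0 a3@(5,3):0 a4@(5,1):0 a5@(2,5):0 a6@(2,4):0 a7@(4,1):0 a8@(1,3):0 a9@(1,1):1 a10@(3,3):1 a11@(0,2):0 a12@(5,0):0 a13@(0,1):1 a14@(4,5):0 a15@(0,3):0 a16@(1,5):0
t=2: a0@(1,4):0 a1@(4,3):0 a2@(3,5):0 a3@(5,3):0 a4@(5,1):0 a5@(2,5):0 a6@(2,4):0 a7@(4,1):0 a8@(1,3):0 a9@(1,1):1 a10@(3,3):0 a11@(0,2):0 a12@(5,0):0 a13@(0,1):0 a14@(4,5):0 a15@(0,3):0 a16@(1,5):0
t=3: a0@(1,4):0 a1@(4,3):0 a2@(3,5):0 a3@(5,3):0 a4@(5,1):0 a5@(2,5):0 a6@(2,4):0 a7@(4,1):0 a8@(1,3):0 a9@(1,1):0 a10@(3,3):0 a11@(0,2):0 a12@(5,0):0 a13@(0,1):0 a14@(4,5):0 a15@(0,3):0 a16@(1,5):0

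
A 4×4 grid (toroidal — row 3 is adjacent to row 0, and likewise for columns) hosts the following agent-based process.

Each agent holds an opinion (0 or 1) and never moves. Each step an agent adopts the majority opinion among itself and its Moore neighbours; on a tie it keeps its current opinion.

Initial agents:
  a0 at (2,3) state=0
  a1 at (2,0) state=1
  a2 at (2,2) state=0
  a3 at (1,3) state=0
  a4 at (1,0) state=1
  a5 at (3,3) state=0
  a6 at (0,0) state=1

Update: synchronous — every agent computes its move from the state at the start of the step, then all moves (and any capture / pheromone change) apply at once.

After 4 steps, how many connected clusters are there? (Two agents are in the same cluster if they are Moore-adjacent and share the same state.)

1

t=1: a0@(2,3):0 a1@(2,0):0 a2@(2,2):0 a3@(1,3):0 a4@(1,0):1 a5@(3,3):0 a6@(0,0):1
t=2: a0@(2,3):0 a1@(2,0):0 a2@(2,2):0 a3@(1,3):0 a4@(1,0):0 a5@(3,3):0 a6@(0,0):1
t=3: a0@(2,3):0 a1@(2,0):0 a2@(2,2):0 a3@(1,3):0 a4@(1,0):0 a5@(3,3):0 a6@(0,0):0
t=4: (unchanged — steady state)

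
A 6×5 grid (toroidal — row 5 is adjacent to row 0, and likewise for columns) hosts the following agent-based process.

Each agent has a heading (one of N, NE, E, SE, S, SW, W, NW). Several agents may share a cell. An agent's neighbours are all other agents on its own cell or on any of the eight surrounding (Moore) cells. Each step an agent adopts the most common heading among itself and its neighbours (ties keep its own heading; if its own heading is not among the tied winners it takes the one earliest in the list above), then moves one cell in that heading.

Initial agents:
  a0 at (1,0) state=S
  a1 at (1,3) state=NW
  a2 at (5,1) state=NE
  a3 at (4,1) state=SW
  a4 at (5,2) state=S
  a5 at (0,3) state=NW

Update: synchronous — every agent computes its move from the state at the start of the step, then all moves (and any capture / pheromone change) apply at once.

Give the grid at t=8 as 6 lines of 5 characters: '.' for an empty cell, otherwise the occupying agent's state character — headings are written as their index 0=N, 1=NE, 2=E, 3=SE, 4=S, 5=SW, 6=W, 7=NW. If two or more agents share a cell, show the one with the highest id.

t=1: a0@(2,0):S a1@(0,2):NW a2@(4,2):NE a3@(5,0):SW a4@(0,2):S a5@(5,2):NW
t=2: a0@(3,0):S a1@(5,1):NW a2@(3,3):NE a3@(0,4):SW a4@(5,1):NW a5@(4,1):NW
t=3: a0@(4,0):S a1@(4,0):NW a2@(2,4):NE a3@(1,3):SW a4@(4,0):NW a5@(3,0):NW
t=4: a0@(3,4):NW a1@(3,4):NW a2@(1,0):NE a3@(2,2):SW a4@(3,4):NW a5@(2,4):NW
t=5: a0@(2,3):NW a1@(2,3):NW a2@(0,1):NE a3@(3,1):SW a4@(2,3):NW a5@(1,3):NW
t=6: a0@(1,2):NW a1@(1,2):NW a2@(5,2):NE a3@(4,0):SW a4@(1,2):NW a5@(0,2):NW
t=7: a0@(0,1):NW a1@(0,1):NW a2@(4,3):NE a3@(5,4):SW a4@(0,1):NW a5@(5,1):NW
t=8: a0@(5,0):NW a1@(5,0):NW a2@(3,4):NE a3@(0,3):SW a4@(5,0):NW a5@(4,0):NW

...5.
.....
.....
....1
7....
7....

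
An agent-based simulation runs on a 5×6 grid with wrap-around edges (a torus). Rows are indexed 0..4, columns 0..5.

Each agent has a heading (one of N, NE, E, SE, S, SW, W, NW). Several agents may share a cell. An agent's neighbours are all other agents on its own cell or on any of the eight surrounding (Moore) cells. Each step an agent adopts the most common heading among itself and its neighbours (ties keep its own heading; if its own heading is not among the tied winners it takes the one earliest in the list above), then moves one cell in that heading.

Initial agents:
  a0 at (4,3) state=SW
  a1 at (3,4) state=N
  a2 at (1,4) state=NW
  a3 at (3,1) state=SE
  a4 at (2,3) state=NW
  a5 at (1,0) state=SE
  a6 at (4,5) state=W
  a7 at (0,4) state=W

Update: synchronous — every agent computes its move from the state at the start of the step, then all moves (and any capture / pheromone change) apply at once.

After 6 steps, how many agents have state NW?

t=1: a0@(0,2):SW a1@(2,4):N a2@(0,3):NW a3@(4,2):SE a4@(1,2):NW a5@(2,1):SE a6@(4,4):W a7@(0,3):W
t=2: a0@(4,1):NW a1@(1,4):N a2@(4,2):NW a3@(0,3):SE a4@(0,1):NW a5@(3,2):SE a6@(4,3):W a7@(0,2):W
t=3: a0@(3,0):NW a1@(0,4):N a2@(3,1):NW a3@(0,2):W a4@(4,0):NW a5@(2,1):NW a6@(4,2):W a7@(4,1):NW
t=4: a0@(2,5):NW a1@(4,4):N a2@(2,0):NW a3@(0,1):W a4@(3,5):NW a5@(1,0):NW a6@(4,1):W a7@(3,0):NW
t=5: a0@(1,4):NW a1@(3,4):N a2@(1,5):NW a3@(0,0):W a4@(2,4):NW a5@(0,5):NW a6@(4,0):W a7@(2,5):NW
t=6: a0@(0,3):NW a1@(2,3):NW a2@(0,4):NW a3@(0,5):W a4@(1,3):NW a5@(4,4):NW a6@(4,5):W a7@(1,4):NW

6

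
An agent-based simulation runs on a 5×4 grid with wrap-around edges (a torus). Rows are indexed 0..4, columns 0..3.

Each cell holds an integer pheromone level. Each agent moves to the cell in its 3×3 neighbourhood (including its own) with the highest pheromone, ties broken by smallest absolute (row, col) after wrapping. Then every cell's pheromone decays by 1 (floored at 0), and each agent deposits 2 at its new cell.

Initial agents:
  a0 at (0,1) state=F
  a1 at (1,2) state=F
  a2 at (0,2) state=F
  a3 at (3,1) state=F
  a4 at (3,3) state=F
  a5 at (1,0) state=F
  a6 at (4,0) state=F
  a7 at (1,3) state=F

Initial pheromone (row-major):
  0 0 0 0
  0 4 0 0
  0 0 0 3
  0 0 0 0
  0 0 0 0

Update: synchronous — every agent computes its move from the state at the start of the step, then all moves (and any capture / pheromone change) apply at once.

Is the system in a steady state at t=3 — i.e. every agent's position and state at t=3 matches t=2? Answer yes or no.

yes

t=1: a0@(1,1) a1@(1,1) a2@(1,1) a3@(2,0) a4@(2,3) a5@(1,1) a6@(0,0) a7@(2,3) | pheromone: 2 0 0 0 / 0 11 0 0 / 2 0 0 6 / 0 0 0 0 / 0 0 0 0
t=2: a0@(1,1) a1@(1,1) a2@(1,1) a3@(1,1) a4@(2,3) a5@(1,1) a6@(1,1) a7@(2,3) | pheromone: 1 0 0 0 / 0 22 0 0 / 1 0 0 9 / 0 0 0 0 / 0 0 0 0
t=3: a0@(1,1) a1@(1,1) a2@(1,1) a3@(1,1) a4@(2,3) a5@(1,1) a6@(1,1) a7@(2,3) | pheromone: 0 0 0 0 / 0 33 0 0 / 0 0 0 12 / 0 0 0 0 / 0 0 0 0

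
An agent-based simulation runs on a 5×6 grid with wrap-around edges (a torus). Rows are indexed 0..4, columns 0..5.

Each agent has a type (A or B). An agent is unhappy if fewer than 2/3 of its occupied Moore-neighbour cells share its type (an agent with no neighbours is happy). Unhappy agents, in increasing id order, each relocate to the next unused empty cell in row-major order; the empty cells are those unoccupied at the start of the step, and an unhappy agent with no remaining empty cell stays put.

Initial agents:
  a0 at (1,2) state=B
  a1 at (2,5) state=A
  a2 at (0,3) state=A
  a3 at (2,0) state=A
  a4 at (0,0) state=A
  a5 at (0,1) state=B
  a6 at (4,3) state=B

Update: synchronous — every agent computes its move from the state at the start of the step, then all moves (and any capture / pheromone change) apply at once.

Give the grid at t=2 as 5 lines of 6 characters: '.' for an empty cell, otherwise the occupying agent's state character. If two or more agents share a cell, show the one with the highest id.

t=1: a0@(0,2):B a1@(2,5):A a2@(0,4):A a3@(2,0):A a4@(0,5):A a5@(1,0):B a6@(1,1):B
t=2: a0@(0,2):B a1@(0,0):A a2@(0,4):A a3@(0,1):A a4@(0,3):A a5@(1,2):B a6@(1,1):B

AABAA.
.BB...
......
......
......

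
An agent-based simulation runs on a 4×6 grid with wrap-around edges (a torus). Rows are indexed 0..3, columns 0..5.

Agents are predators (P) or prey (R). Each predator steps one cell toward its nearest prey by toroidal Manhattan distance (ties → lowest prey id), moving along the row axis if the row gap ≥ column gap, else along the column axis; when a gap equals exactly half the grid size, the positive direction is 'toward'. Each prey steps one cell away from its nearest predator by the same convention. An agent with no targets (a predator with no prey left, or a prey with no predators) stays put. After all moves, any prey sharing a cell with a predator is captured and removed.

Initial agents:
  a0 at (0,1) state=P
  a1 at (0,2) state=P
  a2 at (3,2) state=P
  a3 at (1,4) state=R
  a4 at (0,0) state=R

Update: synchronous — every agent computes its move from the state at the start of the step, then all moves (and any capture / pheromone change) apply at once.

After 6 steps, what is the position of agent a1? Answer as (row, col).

t=1: a0@(0,0):P a1@(0,1):P a2@(3,1):P a3@(1,5):R a4@(0,5):R
t=2: a0@(0,5):P a1@(0,0):P a2@(3,0):P a3@(2,5):R a4@(0,4):R
t=3: a0@(0,4):P a1@(0,5):P a2@(2,0):P a3@(1,5):R a4@(0,3):R
t=4: a0@(0,3):P a1@(1,5):P a2@(1,0):P a3@(2,5):R a4@(0,2):R
t=5: a0@(0,2):P a1@(2,5):P a2@(2,0):P a3@(3,5):R a4@(0,1):R
t=6: a0@(0,1):P a1@(3,5):P a2@(3,0):P a3@(0,5):R a4@(0,0):R

(3, 5)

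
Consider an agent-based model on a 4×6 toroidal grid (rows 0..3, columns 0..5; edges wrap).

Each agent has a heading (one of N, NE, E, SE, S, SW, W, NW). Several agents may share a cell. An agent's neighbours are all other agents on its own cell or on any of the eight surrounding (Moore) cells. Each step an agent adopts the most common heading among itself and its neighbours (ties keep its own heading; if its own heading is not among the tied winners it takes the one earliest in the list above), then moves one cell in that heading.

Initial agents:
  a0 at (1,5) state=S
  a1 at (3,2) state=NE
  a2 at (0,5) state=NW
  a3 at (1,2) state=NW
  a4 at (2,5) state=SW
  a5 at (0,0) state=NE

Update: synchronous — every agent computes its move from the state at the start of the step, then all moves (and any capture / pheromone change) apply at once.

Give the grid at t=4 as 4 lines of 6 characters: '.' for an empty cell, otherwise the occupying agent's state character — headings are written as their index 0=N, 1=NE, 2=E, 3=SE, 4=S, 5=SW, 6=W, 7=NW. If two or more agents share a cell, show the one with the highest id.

....11
....7.
.5....
1.....

t=1: a0@(2,5):S a1@(2,3):NE a2@(3,4):NW a3@(0,1):NW a4@(3,4):SW a5@(3,1):NE
t=2: a0@(3,5):S a1@(1,4):NE a2@(2,3):NW a3@(3,0):NW a4@(0,3):SW a5@(2,2):NE
t=3: a0@(0,5):S a1@(0,5):NE a2@(1,4):NE a3@(2,5):NW a4@(1,2):SW a5@(1,3):NE
t=4: a0@(3,0):NE a1@(3,0):NE a2@(0,5):NE a3@(1,4):NW a4@(2,1):SW a5@(0,4):NE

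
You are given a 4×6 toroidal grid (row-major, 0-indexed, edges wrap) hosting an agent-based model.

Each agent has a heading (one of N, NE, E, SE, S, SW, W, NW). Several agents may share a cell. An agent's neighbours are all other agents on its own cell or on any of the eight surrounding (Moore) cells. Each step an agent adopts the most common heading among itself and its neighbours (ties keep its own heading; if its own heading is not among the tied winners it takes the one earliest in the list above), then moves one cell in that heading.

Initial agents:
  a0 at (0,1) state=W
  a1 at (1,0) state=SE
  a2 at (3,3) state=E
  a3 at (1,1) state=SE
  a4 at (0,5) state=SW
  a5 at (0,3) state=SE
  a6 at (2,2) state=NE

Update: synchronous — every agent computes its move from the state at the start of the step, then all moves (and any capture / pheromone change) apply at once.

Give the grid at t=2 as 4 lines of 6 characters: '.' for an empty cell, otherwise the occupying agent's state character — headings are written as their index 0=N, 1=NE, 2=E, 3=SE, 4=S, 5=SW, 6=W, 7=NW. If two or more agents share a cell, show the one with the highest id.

......
......
...533
..33.2

t=1: a0@(1,2):SE a1@(2,1):SE a2@(3,4):E a3@(2,2):SE a4@(1,4):SW a5@(1,4):SE a6@(1,3):NE
t=2: a0@(2,3):SE a1@(3,2):SE a2@(3,5):E a3@(3,3):SE a4@(2,3):SW a5@(2,5):SE a6@(2,4):SE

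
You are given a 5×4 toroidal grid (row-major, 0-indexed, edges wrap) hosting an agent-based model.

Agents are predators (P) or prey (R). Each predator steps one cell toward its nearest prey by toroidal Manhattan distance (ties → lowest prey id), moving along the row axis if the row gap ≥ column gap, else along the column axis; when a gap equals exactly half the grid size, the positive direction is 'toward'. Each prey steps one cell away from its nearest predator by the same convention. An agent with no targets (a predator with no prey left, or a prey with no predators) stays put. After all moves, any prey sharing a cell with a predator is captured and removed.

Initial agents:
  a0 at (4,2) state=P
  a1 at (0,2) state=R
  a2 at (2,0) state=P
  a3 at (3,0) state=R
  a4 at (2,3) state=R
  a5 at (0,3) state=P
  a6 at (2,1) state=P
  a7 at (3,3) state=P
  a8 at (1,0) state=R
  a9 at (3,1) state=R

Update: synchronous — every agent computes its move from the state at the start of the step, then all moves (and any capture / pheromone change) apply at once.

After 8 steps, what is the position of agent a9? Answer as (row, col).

t=1: a0@(0,2):P a1@(1,2):R a2@(3,0):P a3@(4,0):R a4@(2,2):R a5@(0,2):P a6@(3,1):P a7@(3,0):P a8@(0,0):R a9@(4,1):R
t=2: a0@(1,2):P a1@(2,2):R a2@(4,0):P a3@(0,0):R a4@(3,2):R a5@(1,2):P a6@(4,1):P a7@(4,0):P a8@(0,3):R a9@(0,1):R
t=3: a0@(2,2):P a1@(3,2):R a2@(0,0):P a3@(1,0):R a4@(4,2):R a5@(2,2):P a6@(0,1):P a7@(0,0):P a8@(4,3):R a9@(1,1):R
t=4: a0@(3,2):P a1@(4,2):R a2@(1,0):P a3@(2,0):R a4@(0,2):R a5@(3,2):P a6@(1,1):P a7@(1,0):P a8@(3,3):R a9@(2,1):R
t=5: a0@(4,2):P a1@(0,2):R a2@(2,0):P a3@(3,0):R a4@(1,2):R a5@(4,2):P a6@(2,1):P a7@(2,0):P a8@(3,0):R a9@(3,1):R
t=6: a0@(0,2):P a1@(1,2):R a2@(3,0):P a3@(4,0):R a4@(2,2):R a5@(0,2):P a6@(3,1):P a7@(3,0):P a8@(4,0):R a9@(4,1):R
t=7: a0@(1,2):P a1@(2,2):R a2@(4,0):P a3@(0,0):R a4@(3,2):R a5@(1,2):P a6@(4,1):P a7@(4,0):P a8@(0,0):R a9@(0,1):R
t=8: a0@(2,2):P a1@(3,2):R a2@(0,0):P a3@(1,0):R a4@(4,2):R a5@(2,2):P a6@(0,1):P a7@(0,0):P a8@(1,0):R a9@(1,1):R

(1, 1)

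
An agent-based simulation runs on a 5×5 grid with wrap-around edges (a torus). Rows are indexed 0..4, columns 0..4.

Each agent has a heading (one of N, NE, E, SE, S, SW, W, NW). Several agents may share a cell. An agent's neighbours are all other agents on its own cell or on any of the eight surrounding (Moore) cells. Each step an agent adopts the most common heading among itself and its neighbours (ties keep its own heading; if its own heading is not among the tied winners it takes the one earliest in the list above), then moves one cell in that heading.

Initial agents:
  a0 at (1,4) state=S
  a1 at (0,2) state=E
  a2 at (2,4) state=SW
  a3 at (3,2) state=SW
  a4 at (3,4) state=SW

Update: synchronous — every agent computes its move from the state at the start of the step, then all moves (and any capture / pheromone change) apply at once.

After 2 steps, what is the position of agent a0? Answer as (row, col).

t=1: a0@(2,4):S a1@(0,3):E a2@(3,3):SW a3@(4,1):SW a4@(4,3):SW
t=2: a0@(3,4):S a1@(0,4):E a2@(4,2):SW a3@(0,0):SW a4@(0,2):SW

(3, 4)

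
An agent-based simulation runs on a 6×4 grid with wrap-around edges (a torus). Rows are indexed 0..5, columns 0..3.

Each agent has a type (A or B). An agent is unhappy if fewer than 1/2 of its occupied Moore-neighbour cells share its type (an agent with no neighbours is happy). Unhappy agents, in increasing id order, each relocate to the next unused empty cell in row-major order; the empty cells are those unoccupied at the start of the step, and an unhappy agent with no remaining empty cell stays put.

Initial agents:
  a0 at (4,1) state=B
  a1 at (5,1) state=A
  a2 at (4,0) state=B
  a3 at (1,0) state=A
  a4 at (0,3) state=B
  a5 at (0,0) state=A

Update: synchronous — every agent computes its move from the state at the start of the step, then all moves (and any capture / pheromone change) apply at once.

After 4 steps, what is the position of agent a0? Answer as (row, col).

(4, 1)

t=1: a0@(4,1):B a1@(0,1):A a2@(4,0):B a3@(1,0):A a4@(0,2):B a5@(0,0):A
t=2: a0@(4,1):B a1@(0,1):A a2@(4,0):B a3@(1,0):A a4@(0,3):B a5@(0,0):A
t=3: a0@(4,1):B a1@(0,1):A a2@(4,0):B a3@(1,0):A a4@(0,2):B a5@(0,0):A
t=4: a0@(4,1):B a1@(0,1):A a2@(4,0):B a3@(1,0):A a4@(0,3):B a5@(0,0):A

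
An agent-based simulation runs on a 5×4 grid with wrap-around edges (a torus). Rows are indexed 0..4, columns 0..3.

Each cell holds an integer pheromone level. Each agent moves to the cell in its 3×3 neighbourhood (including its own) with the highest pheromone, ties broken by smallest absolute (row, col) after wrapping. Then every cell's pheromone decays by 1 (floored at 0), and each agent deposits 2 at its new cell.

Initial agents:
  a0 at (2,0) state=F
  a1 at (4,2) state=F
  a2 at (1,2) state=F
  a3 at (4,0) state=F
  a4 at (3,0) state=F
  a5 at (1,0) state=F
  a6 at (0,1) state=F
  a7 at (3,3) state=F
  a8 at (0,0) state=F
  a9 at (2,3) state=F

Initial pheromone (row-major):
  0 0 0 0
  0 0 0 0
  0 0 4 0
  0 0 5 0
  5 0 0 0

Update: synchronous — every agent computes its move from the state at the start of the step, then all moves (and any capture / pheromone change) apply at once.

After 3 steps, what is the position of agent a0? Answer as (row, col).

t=1: a0@(1,0) a1@(3,2) a2@(2,2) a3@(4,0) a4@(4,0) a5@(0,0) a6@(4,0) a7@(3,2) a8@(4,0) a9@(3,2) | pheromone: 2 0 0 0 / 2 0 0 0 / 0 0 5 0 / 0 0 10 0 / 12 0 0 0
t=2: a0@(0,0) a1@(3,2) a2@(3,2) a3@(4,0) a4@(4,0) a5@(4,0) a6@(4,0) a7@(3,2) a8@(4,0) a9@(3,2) | pheromone: 3 0 0 0 / 1 0 0 0 / 0 0 4 0 / 0 0 17 0 / 21 0 0 0
t=3: a0@(4,0) a1@(3,2) a2@(3,2) a3@(4,0) a4@(4,0) a5@(4,0) a6@(4,0) a7@(3,2) a8@(4,0) a9@(3,2) | pheromone: 2 0 0 0 / 0 0 0 0 / 0 0 3 0 / 0 0 24 0 / 32 0 0 0

(4, 0)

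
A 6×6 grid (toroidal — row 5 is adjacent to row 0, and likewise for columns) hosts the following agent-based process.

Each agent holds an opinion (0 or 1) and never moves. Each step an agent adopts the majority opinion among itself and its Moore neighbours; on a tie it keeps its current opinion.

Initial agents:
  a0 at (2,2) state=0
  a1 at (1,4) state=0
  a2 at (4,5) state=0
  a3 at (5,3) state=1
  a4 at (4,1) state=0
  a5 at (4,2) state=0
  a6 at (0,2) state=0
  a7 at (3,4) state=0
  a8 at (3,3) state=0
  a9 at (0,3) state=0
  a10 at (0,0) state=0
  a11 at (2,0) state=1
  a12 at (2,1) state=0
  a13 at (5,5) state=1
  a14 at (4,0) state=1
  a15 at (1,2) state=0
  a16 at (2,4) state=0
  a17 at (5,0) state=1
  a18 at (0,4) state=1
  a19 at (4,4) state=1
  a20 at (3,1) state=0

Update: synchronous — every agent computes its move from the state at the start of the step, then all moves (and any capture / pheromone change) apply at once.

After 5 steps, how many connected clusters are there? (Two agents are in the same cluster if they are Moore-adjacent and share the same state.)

2

t=1: a0@(2,2):0 a1@(1,4):0 a2@(4,5):1 a3@(5,3):1 a4@(4,1):0 a5@(4,2):0 a6@(0,2):0 a7@(3,4):0 a8@(3,3):0 a9@(0,3):0 a10@(0,0):1 a11@(2,0):0 a12@(2,1):0 a13@(5,5):1 a14@(4,0):1 a15@(1,2):0 a16@(2,4):0 a17@(5,0):1 a18@(0,4):1 a19@(4,4):1 a20@(3,1):0
t=2: (unchanged — steady state)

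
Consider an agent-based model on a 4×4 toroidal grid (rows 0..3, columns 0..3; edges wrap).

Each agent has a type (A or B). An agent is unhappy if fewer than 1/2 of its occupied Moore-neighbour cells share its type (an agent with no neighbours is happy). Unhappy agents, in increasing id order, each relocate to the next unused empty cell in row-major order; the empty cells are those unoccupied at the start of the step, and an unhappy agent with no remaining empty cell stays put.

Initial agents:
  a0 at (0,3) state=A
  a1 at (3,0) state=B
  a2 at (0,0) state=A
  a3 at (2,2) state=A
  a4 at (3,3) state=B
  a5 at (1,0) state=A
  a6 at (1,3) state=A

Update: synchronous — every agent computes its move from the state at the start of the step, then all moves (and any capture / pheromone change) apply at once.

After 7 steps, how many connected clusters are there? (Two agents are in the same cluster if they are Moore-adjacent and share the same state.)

3

t=1: a0@(0,3):A a1@(0,1):B a2@(0,0):A a3@(2,2):A a4@(0,2):B a5@(1,0):A a6@(1,3):A
t=2: a0@(0,3):A a1@(1,1):B a2@(0,0):A a3@(2,2):A a4@(1,2):B a5@(1,0):A a6@(1,3):A
t=3: a0@(0,3):A a1@(0,1):B a2@(0,0):A a3@(0,2):A a4@(2,0):B a5@(1,0):A a6@(1,3):A
t=4: a0@(0,3):A a1@(1,1):B a2@(0,0):A a3@(0,2):A a4@(1,2):B a5@(1,0):A a6@(1,3):A
t=5: a0@(0,3):A a1@(0,1):B a2@(0,0):A a3@(0,2):A a4@(2,0):B a5@(1,0):A a6@(1,3):A
t=6: a0@(0,3):A a1@(1,1):B a2@(0,0):A a3@(0,2):A a4@(1,2):B a5@(1,0):A a6@(1,3):A
t=7: a0@(0,3):A a1@(0,1):B a2@(0,0):A a3@(0,2):A a4@(2,0):B a5@(1,0):A a6@(1,3):A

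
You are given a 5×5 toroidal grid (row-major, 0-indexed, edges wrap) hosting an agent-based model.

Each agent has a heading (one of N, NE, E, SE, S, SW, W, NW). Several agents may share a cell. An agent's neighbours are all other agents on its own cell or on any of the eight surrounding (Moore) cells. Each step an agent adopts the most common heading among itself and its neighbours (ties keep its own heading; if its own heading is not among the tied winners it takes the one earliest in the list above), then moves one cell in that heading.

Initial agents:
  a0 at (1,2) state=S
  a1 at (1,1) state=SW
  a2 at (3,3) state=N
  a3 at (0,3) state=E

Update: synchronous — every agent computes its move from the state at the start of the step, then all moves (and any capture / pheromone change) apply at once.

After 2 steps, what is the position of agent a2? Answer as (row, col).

(1, 3)

t=1: a0@(2,2):S a1@(2,0):SW a2@(2,3):N a3@(0,4):E
t=2: a0@(3,2):S a1@(3,4):SW a2@(1,3):N a3@(0,0):E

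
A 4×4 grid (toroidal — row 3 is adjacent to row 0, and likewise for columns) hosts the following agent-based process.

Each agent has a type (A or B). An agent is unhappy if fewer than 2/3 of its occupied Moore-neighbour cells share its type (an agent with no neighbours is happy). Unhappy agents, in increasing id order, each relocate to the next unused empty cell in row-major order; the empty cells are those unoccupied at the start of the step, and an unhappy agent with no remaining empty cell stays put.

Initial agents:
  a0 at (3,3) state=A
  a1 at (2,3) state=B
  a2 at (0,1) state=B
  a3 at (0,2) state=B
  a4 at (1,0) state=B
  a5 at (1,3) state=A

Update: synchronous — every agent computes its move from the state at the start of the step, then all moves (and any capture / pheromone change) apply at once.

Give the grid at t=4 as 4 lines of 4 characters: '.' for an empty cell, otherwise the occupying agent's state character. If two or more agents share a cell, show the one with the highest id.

..A.
.BBA
BB..
....

t=1: a0@(0,0):A a1@(0,3):B a2@(0,1):B a3@(1,1):B a4@(1,0):B a5@(1,2):A
t=2: a0@(0,2):A a1@(1,3):B a2@(2,0):B a3@(2,1):B a4@(1,0):B a5@(2,2):A
t=3: a0@(0,0):A a1@(0,1):B a2@(2,0):B a3@(2,1):B a4@(1,0):B a5@(0,3):A
t=4: a0@(0,2):A a1@(1,1):B a2@(2,0):B a3@(2,1):B a4@(1,2):B a5@(1,3):A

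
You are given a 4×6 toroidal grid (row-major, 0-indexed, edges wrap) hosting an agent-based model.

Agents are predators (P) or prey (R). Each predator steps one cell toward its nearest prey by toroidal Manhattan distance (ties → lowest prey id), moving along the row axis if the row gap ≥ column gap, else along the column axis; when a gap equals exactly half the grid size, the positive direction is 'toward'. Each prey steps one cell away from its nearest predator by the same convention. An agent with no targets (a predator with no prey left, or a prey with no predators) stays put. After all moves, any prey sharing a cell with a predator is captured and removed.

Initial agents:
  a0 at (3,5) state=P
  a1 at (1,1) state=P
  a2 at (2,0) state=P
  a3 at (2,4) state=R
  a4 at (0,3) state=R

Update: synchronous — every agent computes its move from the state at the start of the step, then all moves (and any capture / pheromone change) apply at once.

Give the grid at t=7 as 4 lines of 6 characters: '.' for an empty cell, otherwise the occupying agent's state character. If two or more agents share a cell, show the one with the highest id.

t=1: a0@(2,5):P a1@(1,2):P a2@(2,5):P a3@(1,4):R a4@(0,2):R
t=2: a0@(1,5):P a1@(0,2):P a2@(1,5):P a3@(0,4):R a4@(3,2):R
t=3: a0@(0,5):P a1@(3,2):P a2@(0,5):P a3@(3,4):R a4@(2,2):R
t=4: a0@(3,5):P a1@(2,2):P a2@(3,5):P a3@(2,4):R a4@(1,2):R
t=5: a0@(2,5):P a1@(1,2):P a2@(2,5):P a3@(1,4):R a4@(0,2):R
t=6: a0@(1,5):P a1@(0,2):P a2@(1,5):P a3@(0,4):R a4@(3,2):R
t=7: a0@(0,5):P a1@(3,2):P a2@(0,5):P a3@(3,4):R a4@(2,2):R

.....P
......
..R...
..P.R.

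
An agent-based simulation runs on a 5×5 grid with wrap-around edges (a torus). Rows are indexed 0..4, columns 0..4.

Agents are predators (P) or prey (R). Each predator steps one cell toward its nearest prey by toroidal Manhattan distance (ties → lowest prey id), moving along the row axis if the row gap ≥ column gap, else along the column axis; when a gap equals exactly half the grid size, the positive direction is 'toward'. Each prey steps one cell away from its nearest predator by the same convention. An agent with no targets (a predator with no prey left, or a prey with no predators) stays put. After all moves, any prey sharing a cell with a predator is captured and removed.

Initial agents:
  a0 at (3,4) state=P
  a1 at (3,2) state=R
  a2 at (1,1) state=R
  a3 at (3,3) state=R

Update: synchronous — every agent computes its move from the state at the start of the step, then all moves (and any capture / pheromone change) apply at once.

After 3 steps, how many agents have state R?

3

t=1: a0@(3,3):P a1@(3,1):R a2@(0,1):R a3@(3,2):R
t=2: a0@(3,2):P a1@(3,0):R a2@(1,1):R a3@(3,1):R
t=3: a0@(3,1):P a1@(3,4):R a2@(0,1):R a3@(3,0):R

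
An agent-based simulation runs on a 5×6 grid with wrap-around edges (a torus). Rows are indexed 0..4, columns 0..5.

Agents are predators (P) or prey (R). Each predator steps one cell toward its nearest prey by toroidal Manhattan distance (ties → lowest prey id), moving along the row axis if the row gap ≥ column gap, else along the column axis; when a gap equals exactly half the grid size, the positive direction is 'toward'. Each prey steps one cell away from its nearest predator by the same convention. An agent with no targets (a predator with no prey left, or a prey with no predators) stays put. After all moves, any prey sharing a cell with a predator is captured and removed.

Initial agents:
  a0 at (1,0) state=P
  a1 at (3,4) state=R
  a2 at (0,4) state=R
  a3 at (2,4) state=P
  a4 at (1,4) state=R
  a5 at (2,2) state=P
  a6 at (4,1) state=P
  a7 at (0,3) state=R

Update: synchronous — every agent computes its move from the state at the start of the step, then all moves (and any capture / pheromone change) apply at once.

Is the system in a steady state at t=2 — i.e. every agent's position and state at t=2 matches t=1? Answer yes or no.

t=1: a0@(1,5):P a1@(4,4):R a2@(4,4):R a3@(3,4):P a4@(0,4):R a5@(2,3):P a6@(4,2):P a7@(4,3):R
t=2: a0@(0,5):P a1@(0,4):R a2@(0,4):R a3@(4,4):P a5@(3,3):P a6@(4,3):P

no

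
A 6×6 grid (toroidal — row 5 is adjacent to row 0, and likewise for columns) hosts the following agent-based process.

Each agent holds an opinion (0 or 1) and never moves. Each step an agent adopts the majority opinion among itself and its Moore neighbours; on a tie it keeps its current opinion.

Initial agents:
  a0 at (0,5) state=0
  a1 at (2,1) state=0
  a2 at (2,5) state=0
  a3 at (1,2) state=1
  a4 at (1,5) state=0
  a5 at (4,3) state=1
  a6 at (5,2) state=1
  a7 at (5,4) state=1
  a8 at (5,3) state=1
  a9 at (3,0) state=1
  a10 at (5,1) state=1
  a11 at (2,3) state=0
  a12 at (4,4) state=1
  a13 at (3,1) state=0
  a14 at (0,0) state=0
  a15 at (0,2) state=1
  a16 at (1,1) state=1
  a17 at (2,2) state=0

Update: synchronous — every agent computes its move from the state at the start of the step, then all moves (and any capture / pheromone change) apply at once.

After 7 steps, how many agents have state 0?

t=1: a0@(0,5):0 a1@(2,1):0 a2@(2,5):0 a3@(1,2):1 a4@(1,5):0 a5@(4,3):1 a6@(5,2):1 a7@(5,4):1 a8@(5,3):1 a9@(3,0):0 a10@(5,1):1 a11@(2,3):0 a12@(4,4):1 a13@(3,1):0 a14@(0,0):0 a15@(0,2):1 a16@(1,1):1 a17@(2,2):0
t=2: (unchanged — steady state)

9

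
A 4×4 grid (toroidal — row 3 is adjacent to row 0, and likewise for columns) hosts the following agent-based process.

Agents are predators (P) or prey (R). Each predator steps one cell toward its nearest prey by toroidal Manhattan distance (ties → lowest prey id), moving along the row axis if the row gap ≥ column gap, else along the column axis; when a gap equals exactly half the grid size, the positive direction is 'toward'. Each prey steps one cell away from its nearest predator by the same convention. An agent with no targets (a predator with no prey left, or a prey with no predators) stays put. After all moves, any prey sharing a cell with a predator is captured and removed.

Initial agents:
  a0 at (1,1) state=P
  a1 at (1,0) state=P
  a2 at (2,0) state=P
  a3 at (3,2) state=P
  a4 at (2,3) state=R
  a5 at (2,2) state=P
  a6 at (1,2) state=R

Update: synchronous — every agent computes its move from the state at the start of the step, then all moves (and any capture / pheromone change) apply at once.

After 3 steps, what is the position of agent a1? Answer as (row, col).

t=1: a0@(1,2):P a1@(2,0):P a2@(2,3):P a3@(2,2):P a5@(2,3):P a6@(1,3):R
t=2: a0@(1,3):P a1@(1,0):P a2@(1,3):P a3@(1,2):P a5@(1,3):P
t=3: (unchanged — steady state)

(1, 0)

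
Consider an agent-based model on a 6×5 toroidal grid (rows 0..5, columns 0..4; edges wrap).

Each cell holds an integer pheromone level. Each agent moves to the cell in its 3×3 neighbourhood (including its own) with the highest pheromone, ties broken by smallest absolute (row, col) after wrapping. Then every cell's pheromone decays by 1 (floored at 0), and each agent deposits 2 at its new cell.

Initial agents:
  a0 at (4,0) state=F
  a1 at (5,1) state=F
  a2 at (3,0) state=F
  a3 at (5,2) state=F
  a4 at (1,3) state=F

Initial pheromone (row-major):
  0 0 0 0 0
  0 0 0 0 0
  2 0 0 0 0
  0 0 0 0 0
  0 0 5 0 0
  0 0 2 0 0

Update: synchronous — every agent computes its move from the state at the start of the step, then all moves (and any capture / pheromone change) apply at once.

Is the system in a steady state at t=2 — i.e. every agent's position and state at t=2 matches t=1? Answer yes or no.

t=1: a0@(3,0) a1@(4,2) a2@(2,0) a3@(4,2) a4@(0,2) | pheromone: 0 0 2 0 0 / 0 0 0 0 0 / 3 0 0 0 0 / 2 0 0 0 0 / 0 0 8 0 0 / 0 0 1 0 0
t=2: a0@(2,0) a1@(4,2) a2@(2,0) a3@(4,2) a4@(0,2) | pheromone: 0 0 3 0 0 / 0 0 0 0 0 / 6 0 0 0 0 / 1 0 0 0 0 / 0 0 11 0 0 / 0 0 0 0 0

no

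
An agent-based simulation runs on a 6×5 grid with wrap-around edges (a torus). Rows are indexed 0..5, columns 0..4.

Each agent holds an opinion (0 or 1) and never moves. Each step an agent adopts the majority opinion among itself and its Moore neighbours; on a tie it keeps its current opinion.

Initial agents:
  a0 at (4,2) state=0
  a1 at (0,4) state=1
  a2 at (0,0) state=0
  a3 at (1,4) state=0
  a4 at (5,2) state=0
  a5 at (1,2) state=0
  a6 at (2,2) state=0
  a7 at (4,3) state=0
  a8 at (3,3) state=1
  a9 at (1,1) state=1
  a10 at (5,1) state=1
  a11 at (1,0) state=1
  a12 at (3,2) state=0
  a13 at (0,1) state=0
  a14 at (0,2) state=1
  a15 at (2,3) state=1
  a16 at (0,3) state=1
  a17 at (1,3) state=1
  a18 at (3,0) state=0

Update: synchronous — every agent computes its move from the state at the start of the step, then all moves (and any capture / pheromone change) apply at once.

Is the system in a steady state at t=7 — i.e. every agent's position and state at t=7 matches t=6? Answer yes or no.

yes

t=1: a0@(4,2):0 a1@(0,4):1 a2@(0,0):1 a3@(1,4):1 a4@(5,2):0 a5@(1,2):1 a6@(2,2):1 a7@(4,3):0 a8@(3,3):0 a9@(1,1):0 a10@(5,1):0 a11@(1,0):1 a12@(3,2):0 a13@(0,1):0 a14@(0,2):1 a15@(2,3):0 a16@(0,3):1 a17@(1,3):1 a18@(3,0):0
t=2: a0@(4,2):0 a1@(0,4):1 a2@(0,0):1 a3@(1,4):1 a4@(5,2):0 a5@(1,2):1 a6@(2,2):0 a7@(4,3):0 a8@(3,3):0 a9@(1,1):1 a10@(5,1):0 a11@(1,0):1 a12@(3,2):0 a13@(0,1):0 a14@(0,2):1 a15@(2,3):1 a16@(0,3):1 a17@(1,3):1 a18@(3,0):0
t=3: a0@(4,2):0 a1@(0,4):1 a2@(0,0):1 a3@(1,4):1 a4@(5,2):0 a5@(1,2):1 a6@(2,2):1 a7@(4,3):0 a8@(3,3):0 a9@(1,1):1 a10@(5,1):0 a11@(1,0):1 a12@(3,2):0 a13@(0,1):1 a14@(0,2):1 a15@(2,3):1 a16@(0,3):1 a17@(1,3):1 a18@(3,0):0
t=4: (unchanged — steady state)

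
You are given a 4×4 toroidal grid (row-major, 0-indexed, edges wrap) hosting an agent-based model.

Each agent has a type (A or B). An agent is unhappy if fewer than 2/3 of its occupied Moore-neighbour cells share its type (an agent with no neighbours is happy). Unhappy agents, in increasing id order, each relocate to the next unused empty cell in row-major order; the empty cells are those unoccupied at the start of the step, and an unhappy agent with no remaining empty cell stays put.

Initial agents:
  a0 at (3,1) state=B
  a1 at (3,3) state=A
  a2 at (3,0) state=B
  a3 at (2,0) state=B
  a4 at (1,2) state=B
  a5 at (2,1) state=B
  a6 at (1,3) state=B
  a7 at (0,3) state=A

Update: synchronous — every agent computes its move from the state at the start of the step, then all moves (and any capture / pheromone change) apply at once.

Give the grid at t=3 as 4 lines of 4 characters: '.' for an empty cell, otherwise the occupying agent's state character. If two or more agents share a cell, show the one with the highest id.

BAB.
.BBA
.BB.
....

t=1: a0@(3,1):B a1@(0,0):A a2@(0,1):B a3@(2,0):B a4@(1,2):B a5@(2,1):B a6@(1,3):B a7@(0,2):A
t=2: a0@(0,3):B a1@(1,0):A a2@(1,1):B a3@(2,0):B a4@(1,2):B a5@(2,1):B a6@(2,2):B a7@(2,3):A
t=3: a0@(0,0):B a1@(0,1):A a2@(1,1):B a3@(0,2):B a4@(1,2):B a5@(2,1):B a6@(2,2):B a7@(1,3):A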